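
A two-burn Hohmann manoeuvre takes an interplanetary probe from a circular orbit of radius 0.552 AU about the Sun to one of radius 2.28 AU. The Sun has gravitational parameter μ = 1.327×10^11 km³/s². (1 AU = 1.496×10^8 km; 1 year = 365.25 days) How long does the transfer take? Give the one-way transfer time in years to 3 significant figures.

In km: r₁ = 0.552 × 1.496×10^8 = 8.25792×10^7 km; r₂ = 2.28 × 1.496×10^8 = 3.41088×10^8 km.
The Hohmann ellipse has a_t = (r₁ + r₂)/2 = 2.118336×10^8 km.
Transfer time t = π√(a_t³/μ) = π√((2.118336×10^8)³ / 1.327×10^11) = 2.659×10^7 s.
Converting: 2.659×10^7 s ÷ 3.15576×10^7 s/year (365.25 × 86400) = 0.843 years.

t = 0.843 years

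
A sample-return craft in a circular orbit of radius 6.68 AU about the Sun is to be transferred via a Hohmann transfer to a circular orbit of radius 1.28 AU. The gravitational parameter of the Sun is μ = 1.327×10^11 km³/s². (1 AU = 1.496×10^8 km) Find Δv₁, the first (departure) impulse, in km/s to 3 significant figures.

In km: r₁ = 6.68 × 1.496×10^8 = 9.99328×10^8 km; r₂ = 1.28 × 1.496×10^8 = 1.91488×10^8 km.
Semi-major axis of the transfer orbit: a_t = (9.99328×10^8 + 1.91488×10^8)/2 = 5.95408×10^8 km.
Circular speed at r = 9.99328×10^8 km: v_c = √(μ/r) = 11.523 km/s.
Vis-viva on the transfer ellipse at r = 9.99328×10^8 km gives v_t = √[μ(2/r − 1/a_t)] = 6.5350 km/s.
Δv₁ = |v_t − v_c| = |6.5350 − 11.523| = 4.988 km/s.

Δv₁ = 4.99 km/s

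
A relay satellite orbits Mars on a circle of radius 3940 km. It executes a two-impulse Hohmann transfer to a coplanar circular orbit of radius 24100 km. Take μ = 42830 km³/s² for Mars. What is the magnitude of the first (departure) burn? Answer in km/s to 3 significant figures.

Δv₁ = 1.03 km/s

The Hohmann ellipse has a_t = (r₁ + r₂)/2 = 14020 km.
Circular speed at r = 3940 km: v_c = √(μ/r) = 3.297 km/s.
Transfer-orbit speed at the same r (vis-viva, a = a_t): v_t = √[μ(2/r − 1/a_t)] = 4.323 km/s.
Δv₁ = |v_t − v_c| = |4.323 − 3.297| = 1.026 km/s.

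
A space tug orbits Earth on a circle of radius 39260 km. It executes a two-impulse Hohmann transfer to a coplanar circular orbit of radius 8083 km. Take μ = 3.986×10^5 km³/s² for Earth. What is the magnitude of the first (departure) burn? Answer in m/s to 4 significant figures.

Transfer-ellipse semi-major axis a_t = (r₁ + r₂)/2 = (39260 + 8083)/2 = 23671.5 km.
On the circular orbit at r = 39260 km, v_c = √(μ/r) = 3.186 km/s.
Vis-viva on the transfer ellipse at r = 39260 km gives v_t = √[μ(2/r − 1/a_t)] = 1.862 km/s.
Δv₁ = |v_t − v_c| = |1.862 − 3.186| = 1.324 km/s.

Δv₁ = 1324 m/s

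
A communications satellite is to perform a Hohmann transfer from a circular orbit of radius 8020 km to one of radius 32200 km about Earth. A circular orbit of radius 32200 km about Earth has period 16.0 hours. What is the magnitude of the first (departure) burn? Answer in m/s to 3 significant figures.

From Kepler's third law T² = 4π²r³/μ at r = 32200 km, T = 16.0 hours = 16.0 × 3600 s = 57600 s: μ = 4π²r³/T² = 3.97267×10^5 km³/s².
Semi-major axis of the transfer orbit: a_t = (8020 + 32200)/2 = 20110 km.
Circular speed at r = 8020 km: v_c = √(μ/r) = 7.038 km/s.
Transfer-orbit speed at the same r (vis-viva, a = a_t): v_t = √[μ(2/r − 1/a_t)] = 8.906 km/s.
Δv₁ = |v_t − v_c| = |8.906 − 7.038| = 1.868 km/s.

Δv₁ = 1870 m/s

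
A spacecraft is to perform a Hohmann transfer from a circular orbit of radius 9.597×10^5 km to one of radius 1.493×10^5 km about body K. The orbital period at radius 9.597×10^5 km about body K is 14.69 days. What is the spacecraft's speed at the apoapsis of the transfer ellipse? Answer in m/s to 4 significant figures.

v = 2465 m/s

From Kepler's third law T² = 4π²r³/μ at r = 9.597×10^5 km, T = 14.69 days = 14.69 × 86400 s = 1.269216×10^6 s: μ = 4π²r³/T² = 2.16618×10^7 km³/s².
The Hohmann ellipse has a_t = (r₁ + r₂)/2 = 5.545×10^5 km.
At apoapsis, r = 9.597×10^5 km.
From the vis-viva equation, v = √[μ(2/r − 1/a_t)] = 2.465 km/s.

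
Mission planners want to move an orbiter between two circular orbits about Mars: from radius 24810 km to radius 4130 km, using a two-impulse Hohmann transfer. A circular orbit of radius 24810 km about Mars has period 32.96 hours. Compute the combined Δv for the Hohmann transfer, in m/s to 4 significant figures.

From Kepler's third law T² = 4π²r³/μ at r = 24810 km, T = 32.96 hours = 32.96 × 3600 s = 1.18656×10^5 s: μ = 4π²r³/T² = 42821.4 km³/s².
Semi-major axis of the transfer orbit: a_t = (24810 + 4130)/2 = 14470 km.
Circular speed at r₁: v₁ = √(μ/r₁) = √(42821.4/24810) = 1.3138 km/s.
On the transfer ellipse at r₁, vis-viva equation gives v_a = √[μ(2/r₁ − 1/a_t)] = 0.70187 km/s.
First burn Δv₁ = |v_a − v₁| = 0.6119 km/s.
At r₂, v₂ = √(μ/r₂) = 3.2200 km/s.
Transfer-orbit speed at r₂: v_p = √[μ(2/r₂ − 1/a_t)] = 4.2163 km/s.
Second burn Δv₂ = |v₂ − v_p| = 0.9963 km/s.
Total Δv = Δv₁ + Δv₂ = 1.608 km/s.

Δv = 1608 m/s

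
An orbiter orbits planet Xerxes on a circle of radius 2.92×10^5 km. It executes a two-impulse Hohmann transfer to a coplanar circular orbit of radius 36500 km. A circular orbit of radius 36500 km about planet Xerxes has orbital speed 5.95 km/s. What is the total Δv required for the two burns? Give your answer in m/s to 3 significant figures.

Δv = 3100 m/s

From the circular-orbit relation v² = μ/r at r = 36500 km: μ = v²r = (5.95)² × 36500 = 1.29219×10^6 km³/s².
Transfer-ellipse semi-major axis a_t = (r₁ + r₂)/2 = (2.920×10^5 + 36500)/2 = 1.6425×10^5 km.
Circular speed at r₁: v₁ = √(μ/r₁) = √(1.29219×10^6/2.920×10^5) = 2.104 km/s.
Transfer-orbit speed at r₁ (vis-viva): v_a = √[μ(2/r₁ − 1/a_t)] = 0.9917 km/s.
First burn Δv₁ = |v_a − v₁| = 1.112 km/s.
At r₂, v₂ = √(μ/r₂) = 5.950 km/s.
Transfer-orbit speed at r₂: v_p = √[μ(2/r₂ − 1/a_t)] = 7.933 km/s.
Second burn Δv₂ = |v₂ − v_p| = 1.983 km/s.
Total Δv = Δv₁ + Δv₂ = 3.095 km/s.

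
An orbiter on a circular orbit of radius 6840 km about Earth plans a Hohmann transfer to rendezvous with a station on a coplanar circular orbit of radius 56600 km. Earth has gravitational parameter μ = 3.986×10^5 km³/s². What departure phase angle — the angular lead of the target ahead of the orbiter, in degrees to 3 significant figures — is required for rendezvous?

φ = 104°

Semi-major axis of the transfer orbit: a_t = (6840 + 56600)/2 = 31720 km.
Transfer time t = π√(a_t³/μ) = 28110 s.
The target's mean motion on its circular orbit is ω₂ = √(μ/r₂³) = 4.689×10^-5 rad/s.
Angle swept by the target during transfer: ω₂·t = 1.318 rad = 75.52°.
Arrival is 180° from departure on the ellipse, so φ = 180° − 75.52° = 104°.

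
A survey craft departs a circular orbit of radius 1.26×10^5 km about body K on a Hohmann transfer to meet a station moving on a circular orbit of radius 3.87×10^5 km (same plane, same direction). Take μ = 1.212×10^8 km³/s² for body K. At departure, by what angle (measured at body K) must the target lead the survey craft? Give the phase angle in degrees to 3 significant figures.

φ = 82.9°

Semi-major axis of the transfer orbit: a_t = (1.260×10^5 + 3.870×10^5)/2 = 2.565×10^5 km.
The half-period of the transfer ellipse is t = π√(a_t³/μ) = 37070 s.
The target's mean motion on its circular orbit is ω₂ = √(μ/r₂³) = 4.573×10^-5 rad/s.
Angle swept by the target during transfer: ω₂·t = 1.6952 rad = 97.13°.
Arrival is 180° from departure on the ellipse, so φ = 180° − 97.13° = 82.9°.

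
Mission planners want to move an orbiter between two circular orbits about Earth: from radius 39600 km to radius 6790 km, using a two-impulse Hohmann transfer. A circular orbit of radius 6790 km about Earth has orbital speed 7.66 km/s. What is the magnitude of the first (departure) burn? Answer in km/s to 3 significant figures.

From the circular-orbit relation v² = μ/r at r = 6790 km: μ = v²r = (7.66)² × 6790 = 3.98407×10^5 km³/s².
The Hohmann ellipse has a_t = (r₁ + r₂)/2 = 23195 km.
Circular speed at r = 39600 km: v_c = √(μ/r) = 3.172 km/s.
Transfer-orbit speed at the same r (vis-viva, a = a_t): v_t = √[μ(2/r − 1/a_t)] = 1.716 km/s.
Δv₁ = |v_t − v_c| = |1.716 − 3.172| = 1.456 km/s.

Δv₁ = 1.46 km/s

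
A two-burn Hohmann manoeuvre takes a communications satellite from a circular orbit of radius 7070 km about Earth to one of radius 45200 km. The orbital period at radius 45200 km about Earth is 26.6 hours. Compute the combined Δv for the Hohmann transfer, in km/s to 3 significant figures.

Δv = 3.79 km/s

From Kepler's third law T² = 4π²r³/μ at r = 45200 km, T = 26.6 hours = 26.6 × 3600 s = 95760 s: μ = 4π²r³/T² = 3.97564×10^5 km³/s².
Semi-major axis of the transfer orbit: a_t = (7070 + 45200)/2 = 26135 km.
At r₁ the circular-orbit speed is v₁ = √(μ/r₁) = 7.499 km/s.
On the transfer ellipse at r₁, vis-viva gives v_p = √[μ(2/r₁ − 1/a_t)] = 9.862 km/s.
First burn Δv₁ = |v_p − v₁| = 2.363 km/s.
At r₂, v₂ = √(μ/r₂) = 2.966 km/s.
Transfer-orbit speed at r₂: v_a = √[μ(2/r₂ − 1/a_t)] = 1.543 km/s.
Second burn Δv₂ = |v₂ − v_a| = 1.423 km/s.
Total Δv = Δv₁ + Δv₂ = 3.786 km/s.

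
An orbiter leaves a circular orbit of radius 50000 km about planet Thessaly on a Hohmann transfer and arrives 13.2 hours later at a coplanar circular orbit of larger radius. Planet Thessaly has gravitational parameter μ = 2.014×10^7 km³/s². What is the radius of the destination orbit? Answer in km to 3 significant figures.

r₂ = 2.83×10^5 km

Transfer time t = 13.2 hours = 47520 s, and t = π√(a_t³/μ).
So a_t = (μ t²/π²)^(1/3) = (2.014×10^7 × (47520)² / π²)^(1/3) = 1.6641×10^5 km.
Since a_t = (r₁ + r₂)/2, r₂ = 2a_t − r₁ = 2×1.6641×10^5 − 50000 = 2.8282×10^5 km.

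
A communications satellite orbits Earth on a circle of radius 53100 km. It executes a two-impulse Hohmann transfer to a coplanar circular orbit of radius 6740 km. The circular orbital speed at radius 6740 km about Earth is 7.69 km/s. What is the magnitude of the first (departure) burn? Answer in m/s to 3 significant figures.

From the circular-orbit relation v² = μ/r at r = 6740 km: μ = v²r = (7.69)² × 6740 = 3.98577×10^5 km³/s².
Transfer-ellipse semi-major axis a_t = (r₁ + r₂)/2 = (53100 + 6740)/2 = 29920 km.
Circular speed at r = 53100 km: v_c = √(μ/r) = 2.7397 km/s.
Transfer-orbit speed at the same r (vis-viva, a = a_t): v_t = √[μ(2/r − 1/a_t)] = 1.3003 km/s.
Δv₁ = |v_t − v_c| = |1.3003 − 2.7397| = 1.439 km/s.

Δv₁ = 1440 m/s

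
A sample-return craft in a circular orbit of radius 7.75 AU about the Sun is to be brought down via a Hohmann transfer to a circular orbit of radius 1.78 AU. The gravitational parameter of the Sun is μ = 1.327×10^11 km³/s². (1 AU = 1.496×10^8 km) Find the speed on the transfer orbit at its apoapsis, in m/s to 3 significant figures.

v = 6540 m/s

In km: r₁ = 7.75 × 1.496×10^8 = 1.1594×10^9 km; r₂ = 1.78 × 1.496×10^8 = 2.66288×10^8 km.
Semi-major axis of the transfer orbit: a_t = (1.1594×10^9 + 2.66288×10^8)/2 = 7.12844×10^8 km.
At apoapsis, r = 1.1594×10^9 km.
From the vis-viva equation, v = √[μ(2/r − 1/a_t)] = 6.539 km/s.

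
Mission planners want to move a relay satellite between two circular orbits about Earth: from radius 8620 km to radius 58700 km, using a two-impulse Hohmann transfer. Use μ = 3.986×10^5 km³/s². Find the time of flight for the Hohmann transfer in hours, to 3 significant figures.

The Hohmann ellipse has a_t = (r₁ + r₂)/2 = 33660 km.
Half the transfer-orbit period gives t = π√(a_t³/μ) = 30730 s.
Converting: 30730 s ÷ 3600 s/hour = 8.54 hours.

t = 8.54 hours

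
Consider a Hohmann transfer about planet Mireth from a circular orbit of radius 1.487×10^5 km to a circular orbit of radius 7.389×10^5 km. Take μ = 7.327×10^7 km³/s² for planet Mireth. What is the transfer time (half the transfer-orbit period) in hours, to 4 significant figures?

t = 30.14 hours

The Hohmann ellipse has a_t = (r₁ + r₂)/2 = 4.438×10^5 km.
By Kepler's third law the transfer-orbit period is T = 2π√(a_t³/μ), so t = T/2 = 1.085×10^5 s.
Converting: 1.085×10^5 s ÷ 3600 s/hour = 30.14 hours.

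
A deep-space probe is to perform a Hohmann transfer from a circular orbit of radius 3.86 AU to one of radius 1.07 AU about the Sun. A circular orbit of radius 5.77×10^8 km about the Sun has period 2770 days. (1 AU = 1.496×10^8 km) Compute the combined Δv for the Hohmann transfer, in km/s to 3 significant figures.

From Kepler's third law T² = 4π²r³/μ at r = 5.77×10^8 km, T = 2770 days = 2770 × 86400 s = 2.39328×10^8 s: μ = 4π²r³/T² = 1.32404×10^11 km³/s².
In km: r₁ = 3.86 × 1.496×10^8 = 5.77456×10^8 km; r₂ = 1.07 × 1.496×10^8 = 1.60072×10^8 km.
Semi-major axis of the transfer orbit: a_t = (5.77456×10^8 + 1.60072×10^8)/2 = 3.68764×10^8 km.
At r₁ the circular-orbit speed is v₁ = √(μ/r₁) = 15.1423 km/s.
Transfer-orbit speed at r₁ (v² = μ(2/r − 1/a)): v_a = √[μ(2/r₁ − 1/a_t)] = 9.97640 km/s.
First burn Δv₁ = |v_a − v₁| = 5.1659 km/s.
Circular speed at r₂: v₂ = √(μ/r₂) = 28.7602 km/s.
Transfer-orbit speed at r₂: v_p = √[μ(2/r₂ − 1/a_t)] = 35.9896 km/s.
Second burn Δv₂ = |v₂ − v_p| = 7.2294 km/s.
Total Δv = Δv₁ + Δv₂ = 12.40 km/s.

Δv = 12.4 km/s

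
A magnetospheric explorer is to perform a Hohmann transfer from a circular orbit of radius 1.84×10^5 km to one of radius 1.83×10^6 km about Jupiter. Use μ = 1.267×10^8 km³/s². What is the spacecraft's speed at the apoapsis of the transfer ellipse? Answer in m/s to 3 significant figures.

Transfer-ellipse semi-major axis a_t = (r₁ + r₂)/2 = (1.840×10^5 + 1.830×10^6)/2 = 1.007×10^6 km.
At apoapsis, r = 1.830×10^6 km.
From the vis-viva equation, v = √[μ(2/r − 1/a_t)] = 3.557 km/s.

v = 3560 m/s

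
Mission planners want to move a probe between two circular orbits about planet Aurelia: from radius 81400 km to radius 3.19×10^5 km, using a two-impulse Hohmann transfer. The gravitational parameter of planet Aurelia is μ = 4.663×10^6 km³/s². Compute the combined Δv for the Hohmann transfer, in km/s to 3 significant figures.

Δv = 3.37 km/s

Semi-major axis of the transfer orbit: a_t = (81400 + 3.190×10^5)/2 = 2.002×10^5 km.
Circular speed at r₁: v₁ = √(μ/r₁) = √(4.663×10^6/81400) = 7.5687 km/s.
On the transfer ellipse at r₁, vis-viva equation gives v_p = √[μ(2/r₁ − 1/a_t)] = 9.5540 km/s.
First burn Δv₁ = |v_p − v₁| = 1.9853 km/s.
Circular speed at r₂: v₂ = √(μ/r₂) = 3.8233 km/s.
Transfer-orbit speed at r₂: v_a = √[μ(2/r₂ − 1/a_t)] = 2.4379 km/s.
Second burn Δv₂ = |v₂ − v_a| = 1.3854 km/s.
Total Δv = Δv₁ + Δv₂ = 3.371 km/s.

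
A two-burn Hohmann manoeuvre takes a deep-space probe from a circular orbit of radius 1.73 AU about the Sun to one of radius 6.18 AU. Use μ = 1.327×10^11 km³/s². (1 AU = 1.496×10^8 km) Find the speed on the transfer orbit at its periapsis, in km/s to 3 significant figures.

In km: r₁ = 1.73 × 1.496×10^8 = 2.58808×10^8 km; r₂ = 6.18 × 1.496×10^8 = 9.24528×10^8 km.
Semi-major axis of the transfer orbit: a_t = (2.58808×10^8 + 9.24528×10^8)/2 = 5.91668×10^8 km.
At periapsis, r = 2.58808×10^8 km.
Applying v² = μ(2/r − 1/a_t): v = 28.31 km/s.

v = 28.3 km/s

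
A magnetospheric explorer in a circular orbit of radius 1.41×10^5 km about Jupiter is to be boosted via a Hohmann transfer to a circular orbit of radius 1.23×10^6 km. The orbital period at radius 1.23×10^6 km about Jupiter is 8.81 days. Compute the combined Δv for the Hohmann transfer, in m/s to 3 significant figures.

From Kepler's third law T² = 4π²r³/μ at r = 1.23×10^6 km, T = 8.81 days = 8.81 × 86400 s = 7.61184×10^5 s: μ = 4π²r³/T² = 1.26793×10^8 km³/s².
Transfer-ellipse semi-major axis a_t = (r₁ + r₂)/2 = (1.410×10^5 + 1.230×10^6)/2 = 6.855×10^5 km.
At r₁ the circular-orbit speed is v₁ = √(μ/r₁) = 29.99 km/s.
Transfer-orbit speed at r₁ (v² = μ(2/r − 1/a)): v_p = √[μ(2/r₁ − 1/a_t)] = 40.17 km/s.
First burn Δv₁ = |v_p − v₁| = 10.18 km/s.
At r₂, v₂ = √(μ/r₂) = 10.153 km/s.
Transfer-orbit speed at r₂: v_a = √[μ(2/r₂ − 1/a_t)] = 4.6047 km/s.
Second burn Δv₂ = |v₂ − v_a| = 5.548 km/s.
Total Δv = Δv₁ + Δv₂ = 15.73 km/s.

Δv = 15700 m/s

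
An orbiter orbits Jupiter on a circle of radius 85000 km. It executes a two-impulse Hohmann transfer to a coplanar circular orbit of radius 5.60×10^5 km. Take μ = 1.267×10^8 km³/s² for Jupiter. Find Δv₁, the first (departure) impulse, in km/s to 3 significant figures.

Transfer-ellipse semi-major axis a_t = (r₁ + r₂)/2 = (85000 + 5.600×10^5)/2 = 3.225×10^5 km.
On the circular orbit at r = 85000 km, v_c = √(μ/r) = 38.61 km/s.
Transfer-orbit speed at the same r (vis-viva, a = a_t): v_t = √[μ(2/r − 1/a_t)] = 50.88 km/s.
Δv₁ = |v_t − v_c| = |50.88 − 38.61| = 12.27 km/s.

Δv₁ = 12.3 km/s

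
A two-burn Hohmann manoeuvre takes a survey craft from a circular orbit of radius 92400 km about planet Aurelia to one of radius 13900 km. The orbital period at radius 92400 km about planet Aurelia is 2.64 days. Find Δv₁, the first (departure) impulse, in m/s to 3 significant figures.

Δv₁ = 1240 m/s

From Kepler's third law T² = 4π²r³/μ at r = 92400 km, T = 2.64 days = 2.64 × 86400 s = 2.28096×10^5 s: μ = 4π²r³/T² = 5.98605×10^5 km³/s².
Semi-major axis of the transfer orbit: a_t = (92400 + 13900)/2 = 53150 km.
Circular speed at r = 92400 km: v_c = √(μ/r) = 2.5453 km/s.
Transfer-orbit speed at the same r (vis-viva, a = a_t): v_t = √[μ(2/r − 1/a_t)] = 1.3016 km/s.
Δv₁ = |v_t − v_c| = |1.3016 − 2.5453| = 1.244 km/s.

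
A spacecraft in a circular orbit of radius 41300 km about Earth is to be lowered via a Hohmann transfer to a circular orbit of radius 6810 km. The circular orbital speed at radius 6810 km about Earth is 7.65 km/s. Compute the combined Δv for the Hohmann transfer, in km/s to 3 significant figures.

From the circular-orbit relation v² = μ/r at r = 6810 km: μ = v²r = (7.65)² × 6810 = 3.98538×10^5 km³/s².
The Hohmann ellipse has a_t = (r₁ + r₂)/2 = 24055 km.
At r₁ the circular-orbit speed is v₁ = √(μ/r₁) = 3.1064 km/s.
On the transfer ellipse at r₁, vis-viva gives v_a = √[μ(2/r₁ − 1/a_t)] = 1.6528 km/s.
First burn Δv₁ = |v_a − v₁| = 1.4536 km/s.
At r₂, v₂ = √(μ/r₂) = 7.65000 km/s.
Transfer-orbit speed at r₂: v_p = √[μ(2/r₂ − 1/a_t)] = 10.0238 km/s.
Second burn Δv₂ = |v₂ − v_p| = 2.3738 km/s.
Total Δv = Δv₁ + Δv₂ = 3.827 km/s.

Δv = 3.83 km/s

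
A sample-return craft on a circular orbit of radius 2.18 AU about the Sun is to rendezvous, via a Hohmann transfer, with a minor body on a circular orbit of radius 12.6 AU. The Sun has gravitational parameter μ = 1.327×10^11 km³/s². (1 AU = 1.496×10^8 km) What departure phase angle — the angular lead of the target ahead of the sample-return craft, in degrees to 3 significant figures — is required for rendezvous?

In km: r₁ = 2.18 × 1.496×10^8 = 3.26128×10^8 km; r₂ = 12.6 × 1.496×10^8 = 1.88496×10^9 km.
Semi-major axis of the transfer orbit: a_t = (3.26128×10^8 + 1.88496×10^9)/2 = 1.105544×10^9 km.
The half-period of the transfer ellipse is t = π√(a_t³/μ) = 3.1701×10^8 s.
The target's mean motion on its circular orbit is ω₂ = √(μ/r₂³) = 4.4513×10^-9 rad/s.
Angle swept by the target during transfer: ω₂·t = 1.41111 rad = 80.851°.
The sample-return craft traverses 180° on the transfer ellipse, so the target must lead by 180° − 80.851° = 99.1°.

φ = 99.1°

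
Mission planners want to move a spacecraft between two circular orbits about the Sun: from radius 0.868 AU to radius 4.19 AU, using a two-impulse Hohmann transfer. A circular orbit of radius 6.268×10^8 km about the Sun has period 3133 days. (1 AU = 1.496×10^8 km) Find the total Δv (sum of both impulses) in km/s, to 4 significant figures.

From Kepler's third law T² = 4π²r³/μ at r = 6.268×10^8 km, T = 3133 days = 3133 × 86400 s = 2.706912×10^8 s: μ = 4π²r³/T² = 1.32678×10^11 km³/s².
In km: r₁ = 0.868 × 1.496×10^8 = 1.298528×10^8 km; r₂ = 4.19 × 1.496×10^8 = 6.26824×10^8 km.
The Hohmann ellipse has a_t = (r₁ + r₂)/2 = 3.783384×10^8 km.
Circular speed at r₁: v₁ = √(μ/r₁) = √(1.32678×10^11/1.298528×10^8) = 31.965 km/s.
On the transfer ellipse at r₁, vis-viva equation gives v_p = √[μ(2/r₁ − 1/a_t)] = 41.144 km/s.
First burn Δv₁ = |v_p − v₁| = 9.179 km/s.
At r₂, v₂ = √(μ/r₂) = 14.5488 km/s.
Transfer-orbit speed at r₂: v_a = √[μ(2/r₂ − 1/a_t)] = 8.52338 km/s.
Second burn Δv₂ = |v₂ − v_a| = 6.025 km/s.
Total Δv = Δv₁ + Δv₂ = 15.20 km/s.

Δv = 15.20 km/s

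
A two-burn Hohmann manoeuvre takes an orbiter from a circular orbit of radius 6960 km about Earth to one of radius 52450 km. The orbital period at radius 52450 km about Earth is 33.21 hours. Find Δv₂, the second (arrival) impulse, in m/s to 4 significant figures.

From Kepler's third law T² = 4π²r³/μ at r = 52450 km, T = 33.21 hours = 33.21 × 3600 s = 1.19556×10^5 s: μ = 4π²r³/T² = 3.98523×10^5 km³/s².
Semi-major axis of the transfer orbit: a_t = (6960 + 52450)/2 = 29705 km.
Circular speed at r = 52450 km: v_c = √(μ/r) = 2.756 km/s.
Vis-viva on the transfer ellipse at r = 52450 km gives v_t = √[μ(2/r − 1/a_t)] = 1.334 km/s.
Δv₂ = |v_t − v_c| = |1.334 − 2.756| = 1.422 km/s.

Δv₂ = 1422 m/s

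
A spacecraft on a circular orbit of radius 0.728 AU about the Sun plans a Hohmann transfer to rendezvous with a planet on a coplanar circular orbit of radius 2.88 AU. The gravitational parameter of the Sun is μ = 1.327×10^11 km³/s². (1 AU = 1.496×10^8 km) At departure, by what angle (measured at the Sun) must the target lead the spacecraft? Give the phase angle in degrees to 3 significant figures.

φ = 90.8°

In km: r₁ = 0.728 × 1.496×10^8 = 1.089088×10^8 km; r₂ = 2.88 × 1.496×10^8 = 4.30848×10^8 km.
The Hohmann ellipse has a_t = (r₁ + r₂)/2 = 2.698784×10^8 km.
Transfer time t = π√(a_t³/μ) = 3.824×10^7 s.
Target angular speed ω₂ = √(μ/r₂³) = 4.073×10^-8 rad/s.
Angle swept by the target during transfer: ω₂·t = 1.5575 rad = 89.24°.
The spacecraft traverses 180° on the transfer ellipse, so the target must lead by 180° − 89.24° = 90.8°.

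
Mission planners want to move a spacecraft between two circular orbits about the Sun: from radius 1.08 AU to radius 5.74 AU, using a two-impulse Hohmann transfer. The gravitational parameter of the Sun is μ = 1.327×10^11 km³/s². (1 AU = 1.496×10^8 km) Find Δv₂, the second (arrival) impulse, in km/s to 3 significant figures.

Δv₂ = 5.44 km/s

In km: r₁ = 1.08 × 1.496×10^8 = 1.61568×10^8 km; r₂ = 5.74 × 1.496×10^8 = 8.58704×10^8 km.
Semi-major axis of the transfer orbit: a_t = (1.61568×10^8 + 8.58704×10^8)/2 = 5.10136×10^8 km.
Circular speed at r = 8.58704×10^8 km: v_c = √(μ/r) = 12.431 km/s.
Vis-viva on the transfer ellipse at r = 8.58704×10^8 km gives v_t = √[μ(2/r − 1/a_t)] = 6.9960 km/s.
Δv₂ = |v_t − v_c| = |6.9960 − 12.431| = 5.435 km/s.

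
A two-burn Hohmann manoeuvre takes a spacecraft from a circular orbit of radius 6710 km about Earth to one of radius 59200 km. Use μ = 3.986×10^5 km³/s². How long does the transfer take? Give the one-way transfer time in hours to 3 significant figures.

t = 8.27 hours

Semi-major axis of the transfer orbit: a_t = (6710 + 59200)/2 = 32955 km.
By Kepler's third law the transfer-orbit period is T = 2π√(a_t³/μ), so t = T/2 = 29770 s.
Converting: 29770 s ÷ 3600 s/hour = 8.27 hours.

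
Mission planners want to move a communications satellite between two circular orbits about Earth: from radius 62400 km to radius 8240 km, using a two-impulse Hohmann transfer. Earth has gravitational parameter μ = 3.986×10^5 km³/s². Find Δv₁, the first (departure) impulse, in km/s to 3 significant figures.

Δv₁ = 1.31 km/s

The Hohmann ellipse has a_t = (r₁ + r₂)/2 = 35320 km.
On the circular orbit at r = 62400 km, v_c = √(μ/r) = 2.5274 km/s.
Transfer-orbit speed at the same r (vis-viva, a = a_t): v_t = √[μ(2/r − 1/a_t)] = 1.2208 km/s.
Δv₁ = |v_t − v_c| = |1.2208 − 2.5274| = 1.307 km/s.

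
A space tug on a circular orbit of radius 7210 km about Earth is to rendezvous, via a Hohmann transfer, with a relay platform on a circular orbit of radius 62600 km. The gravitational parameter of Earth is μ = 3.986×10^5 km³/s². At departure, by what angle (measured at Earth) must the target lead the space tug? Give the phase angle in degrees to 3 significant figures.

φ = 105°

The Hohmann ellipse has a_t = (r₁ + r₂)/2 = 34905 km.
The half-period of the transfer ellipse is t = π√(a_t³/μ) = 32450 s.
The target's mean motion on its circular orbit is ω₂ = √(μ/r₂³) = 4.031×10^-5 rad/s.
Angle swept by the target during transfer: ω₂·t = 1.308 rad = 74.94°.
Arrival is 180° from departure on the ellipse, so φ = 180° − 74.94° = 105°.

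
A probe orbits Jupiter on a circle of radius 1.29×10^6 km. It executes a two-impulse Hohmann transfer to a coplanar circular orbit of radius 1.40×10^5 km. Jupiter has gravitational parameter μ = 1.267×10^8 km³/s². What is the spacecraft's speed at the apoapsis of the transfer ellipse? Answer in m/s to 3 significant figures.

Transfer-ellipse semi-major axis a_t = (r₁ + r₂)/2 = (1.290×10^6 + 1.400×10^5)/2 = 7.150×10^5 km.
The apoapsis of the transfer ellipse is at r = 1.290×10^6 km.
From the vis-viva equation, v = √[μ(2/r − 1/a_t)] = 4.385 km/s.

v = 4390 m/s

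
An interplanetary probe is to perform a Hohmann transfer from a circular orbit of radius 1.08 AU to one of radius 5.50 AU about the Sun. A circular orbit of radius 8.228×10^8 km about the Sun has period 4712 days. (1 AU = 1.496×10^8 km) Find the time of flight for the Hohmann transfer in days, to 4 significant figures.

From Kepler's third law T² = 4π²r³/μ at r = 8.228×10^8 km, T = 4712 days = 4712 × 86400 s = 4.071168×10^8 s: μ = 4π²r³/T² = 1.32680×10^11 km³/s².
In km: r₁ = 1.08 × 1.496×10^8 = 1.61568×10^8 km; r₂ = 5.50 × 1.496×10^8 = 8.228×10^8 km.
Semi-major axis of the transfer orbit: a_t = (1.61568×10^8 + 8.228×10^8)/2 = 4.92184×10^8 km.
Half the transfer-orbit period gives t = π√(a_t³/μ) = 9.418×10^7 s.
Converting: 9.418×10^7 s ÷ 86400 s/day = 1090 days.

t = 1090 days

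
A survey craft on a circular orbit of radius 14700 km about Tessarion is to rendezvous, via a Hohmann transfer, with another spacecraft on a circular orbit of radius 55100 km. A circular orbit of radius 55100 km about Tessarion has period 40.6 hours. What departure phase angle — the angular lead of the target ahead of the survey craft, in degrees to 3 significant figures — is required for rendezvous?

φ = 89.3°

From Kepler's third law T² = 4π²r³/μ at r = 55100 km, T = 40.6 hours = 40.6 × 3600 s = 1.4616×10^5 s: μ = 4π²r³/T² = 3.09142×10^5 km³/s².
The Hohmann ellipse has a_t = (r₁ + r₂)/2 = 34900 km.
The half-period of the transfer ellipse is t = π√(a_t³/μ) = 36839.1 s.
Target angular speed ω₂ = √(μ/r₂³) = 4.29884×10^-5 rad/s.
Angle swept by the target during transfer: ω₂·t = 1.5837 rad = 90.74°.
Arrival is 180° from departure on the ellipse, so φ = 180° − 90.74° = 89.3°.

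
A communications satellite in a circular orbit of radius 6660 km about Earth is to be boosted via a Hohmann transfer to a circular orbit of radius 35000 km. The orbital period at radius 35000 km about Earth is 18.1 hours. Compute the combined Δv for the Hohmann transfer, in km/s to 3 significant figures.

Δv = 3.76 km/s

From Kepler's third law T² = 4π²r³/μ at r = 35000 km, T = 18.1 hours = 18.1 × 3600 s = 65160 s: μ = 4π²r³/T² = 3.98659×10^5 km³/s².
Transfer-ellipse semi-major axis a_t = (r₁ + r₂)/2 = (6660 + 35000)/2 = 20830 km.
Circular speed at r₁: v₁ = √(μ/r₁) = √(3.98659×10^5/6660) = 7.7368 km/s.
Transfer-orbit speed at r₁ (vis-viva): v_p = √[μ(2/r₁ − 1/a_t)] = 10.029 km/s.
First burn Δv₁ = |v_p − v₁| = 2.292 km/s.
Circular speed at r₂: v₂ = √(μ/r₂) = 3.375 km/s.
Transfer-orbit speed at r₂: v_a = √[μ(2/r₂ − 1/a_t)] = 1.908 km/s.
Second burn Δv₂ = |v₂ − v_a| = 1.467 km/s.
Δv = Δv₁ + Δv₂ = 2.292 + 1.467 = 3.759 km/s.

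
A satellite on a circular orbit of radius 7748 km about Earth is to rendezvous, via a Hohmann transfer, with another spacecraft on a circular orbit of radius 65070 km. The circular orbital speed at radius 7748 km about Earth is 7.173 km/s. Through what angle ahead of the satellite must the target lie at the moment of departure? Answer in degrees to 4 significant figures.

From the circular-orbit relation v² = μ/r at r = 7748 km: μ = v²r = (7.173)² × 7748 = 3.98650×10^5 km³/s².
The Hohmann ellipse has a_t = (r₁ + r₂)/2 = 36409 km.
Transfer time t = π√(a_t³/μ) = 34570 s.
Target angular speed ω₂ = √(μ/r₂³) = 3.804×10^-5 rad/s.
Angle swept by the target during transfer: ω₂·t = 1.315 rad = 75.34°.
Arrival is 180° from departure on the ellipse, so φ = 180° − 75.34° = 104.7°.

φ = 104.7°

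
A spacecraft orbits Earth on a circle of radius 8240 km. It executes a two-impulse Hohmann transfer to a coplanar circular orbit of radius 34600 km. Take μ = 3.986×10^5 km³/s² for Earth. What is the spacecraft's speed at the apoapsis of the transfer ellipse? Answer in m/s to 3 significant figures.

The Hohmann ellipse has a_t = (r₁ + r₂)/2 = 21420 km.
The apoapsis of the transfer ellipse is at r = 34600 km.
From the vis-viva equation, v = √[μ(2/r − 1/a_t)] = 2.105 km/s.

v = 2110 m/s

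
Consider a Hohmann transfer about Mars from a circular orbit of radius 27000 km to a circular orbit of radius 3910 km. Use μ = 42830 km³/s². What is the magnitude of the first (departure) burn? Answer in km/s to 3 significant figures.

Δv₁ = 0.626 km/s

The Hohmann ellipse has a_t = (r₁ + r₂)/2 = 15455 km.
Circular speed at r = 27000 km: v_c = √(μ/r) = 1.2595 km/s.
Transfer-orbit speed at the same r (vis-viva, a = a_t): v_t = √[μ(2/r − 1/a_t)] = 0.63350 km/s.
Δv₁ = |v_t − v_c| = |0.63350 − 1.2595| = 0.6260 km/s.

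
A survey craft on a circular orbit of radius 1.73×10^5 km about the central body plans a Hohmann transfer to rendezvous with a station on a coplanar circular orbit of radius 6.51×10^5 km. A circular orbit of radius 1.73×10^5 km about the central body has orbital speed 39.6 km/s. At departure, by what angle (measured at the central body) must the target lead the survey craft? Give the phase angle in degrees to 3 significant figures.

φ = 89.4°

From the circular-orbit relation v² = μ/r at r = 1.73×10^5 km: μ = v²r = (39.6)² × 1.73×10^5 = 2.71292×10^8 km³/s².
Semi-major axis of the transfer orbit: a_t = (1.730×10^5 + 6.510×10^5)/2 = 4.120×10^5 km.
The half-period of the transfer ellipse is t = π√(a_t³/μ) = 50440 s.
Target angular speed ω₂ = √(μ/r₂³) = 3.1358×10^-5 rad/s.
Angle swept by the target during transfer: ω₂·t = 1.5817 rad = 90.62°.
Arrival is 180° from departure on the ellipse, so φ = 180° − 90.62° = 89.4°.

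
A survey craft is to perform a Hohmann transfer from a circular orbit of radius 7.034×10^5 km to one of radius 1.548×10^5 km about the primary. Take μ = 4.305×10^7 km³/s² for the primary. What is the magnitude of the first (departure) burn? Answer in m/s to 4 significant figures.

Δv₁ = 3124 m/s

Semi-major axis of the transfer orbit: a_t = (7.034×10^5 + 1.548×10^5)/2 = 4.291×10^5 km.
Circular speed at r = 7.034×10^5 km: v_c = √(μ/r) = 7.823 km/s.
Transfer-orbit speed at the same r (vis-viva, a = a_t): v_t = √[μ(2/r − 1/a_t)] = 4.699 km/s.
Δv₁ = |v_t − v_c| = |4.699 − 7.823| = 3.124 km/s.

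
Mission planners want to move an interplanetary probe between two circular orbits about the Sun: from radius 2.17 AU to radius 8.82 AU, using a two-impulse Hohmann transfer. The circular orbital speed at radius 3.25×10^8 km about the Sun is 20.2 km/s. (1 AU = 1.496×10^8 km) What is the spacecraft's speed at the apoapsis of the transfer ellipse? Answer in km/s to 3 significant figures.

v = 6.30 km/s

From the circular-orbit relation v² = μ/r at r = 3.25×10^8 km: μ = v²r = (20.2)² × 3.25×10^8 = 1.32613×10^11 km³/s².
In km: r₁ = 2.17 × 1.496×10^8 = 3.24632×10^8 km; r₂ = 8.82 × 1.496×10^8 = 1.319472×10^9 km.
Semi-major axis of the transfer orbit: a_t = (3.24632×10^8 + 1.319472×10^9)/2 = 8.22052×10^8 km.
At apoapsis, r = 1.319472×10^9 km.
Vis-viva: v = √[μ(2/r − 1/a_t)] = √[1.32613×10^11 × (2/1.319472×10^9 − 1/8.22052×10^8)] = 6.300 km/s.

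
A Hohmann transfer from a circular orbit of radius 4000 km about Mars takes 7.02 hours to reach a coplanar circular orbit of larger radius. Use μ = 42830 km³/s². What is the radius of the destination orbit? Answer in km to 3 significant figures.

r₂ = 24100 km

Transfer time t = 7.02 hours = 25272 s, and t = π√(a_t³/μ).
So a_t = (μ t²/π²)^(1/3) = (42830 × (25272)² / π²)^(1/3) = 14047 km.
Since a_t = (r₁ + r₂)/2, r₂ = 2a_t − r₁ = 2×14047 − 4000 = 24094 km.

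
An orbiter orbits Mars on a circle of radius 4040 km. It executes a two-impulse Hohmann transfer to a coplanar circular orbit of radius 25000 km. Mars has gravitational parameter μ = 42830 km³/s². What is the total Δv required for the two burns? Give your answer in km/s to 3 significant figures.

Transfer-ellipse semi-major axis a_t = (r₁ + r₂)/2 = (4040 + 25000)/2 = 14520 km.
At r₁ the circular-orbit speed is v₁ = √(μ/r₁) = 3.2560 km/s.
Transfer-orbit speed at r₁ (v² = μ(2/r − 1/a)): v_p = √[μ(2/r₁ − 1/a_t)] = 4.2724 km/s.
First burn Δv₁ = |v_p − v₁| = 1.0164 km/s.
At r₂, v₂ = √(μ/r₂) = 1.3089 km/s.
Transfer-orbit speed at r₂: v_a = √[μ(2/r₂ − 1/a_t)] = 0.69042 km/s.
Second burn Δv₂ = |v₂ − v_a| = 0.61848 km/s.
Total Δv = Δv₁ + Δv₂ = 1.635 km/s.

Δv = 1.63 km/s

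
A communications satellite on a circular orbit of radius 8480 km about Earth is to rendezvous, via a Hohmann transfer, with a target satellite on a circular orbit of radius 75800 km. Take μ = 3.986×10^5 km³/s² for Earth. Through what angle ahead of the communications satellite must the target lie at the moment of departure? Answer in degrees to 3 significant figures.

φ = 105°

Transfer-ellipse semi-major axis a_t = (r₁ + r₂)/2 = (8480 + 75800)/2 = 42140 km.
Transfer time t = π√(a_t³/μ) = 43045 s.
Target angular speed ω₂ = √(μ/r₂³) = 3.0253×10^-5 rad/s.
Angle swept by the target during transfer: ω₂·t = 1.3022 rad = 74.61°.
The communications satellite traverses 180° on the transfer ellipse, so the target must lead by 180° − 74.61° = 105°.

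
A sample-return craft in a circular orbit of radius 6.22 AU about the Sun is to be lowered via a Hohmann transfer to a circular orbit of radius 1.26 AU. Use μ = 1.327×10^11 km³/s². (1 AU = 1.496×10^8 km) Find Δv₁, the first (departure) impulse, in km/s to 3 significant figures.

Δv₁ = 5.01 km/s

In km: r₁ = 6.22 × 1.496×10^8 = 9.30512×10^8 km; r₂ = 1.26 × 1.496×10^8 = 1.88496×10^8 km.
The Hohmann ellipse has a_t = (r₁ + r₂)/2 = 5.59504×10^8 km.
Circular speed at r = 9.30512×10^8 km: v_c = √(μ/r) = 11.9419 km/s.
Vis-viva on the transfer ellipse at r = 9.30512×10^8 km gives v_t = √[μ(2/r − 1/a_t)] = 6.93145 km/s.
Δv₁ = |v_t − v_c| = |6.93145 − 11.9419| = 5.010 km/s.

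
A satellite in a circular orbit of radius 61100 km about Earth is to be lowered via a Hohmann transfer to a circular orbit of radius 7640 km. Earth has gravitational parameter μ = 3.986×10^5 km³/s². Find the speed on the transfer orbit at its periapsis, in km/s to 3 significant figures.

v = 9.63 km/s

Transfer-ellipse semi-major axis a_t = (r₁ + r₂)/2 = (61100 + 7640)/2 = 34370 km.
At periapsis, r = 7640 km.
Vis-viva: v = √[μ(2/r − 1/a_t)] = √[3.986×10^5 × (2/7640 − 1/34370)] = 9.631 km/s.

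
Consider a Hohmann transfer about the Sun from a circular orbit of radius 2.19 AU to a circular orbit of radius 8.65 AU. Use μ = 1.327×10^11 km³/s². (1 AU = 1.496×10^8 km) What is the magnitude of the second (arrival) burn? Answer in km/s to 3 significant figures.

Δv₂ = 3.69 km/s

In km: r₁ = 2.19 × 1.496×10^8 = 3.27624×10^8 km; r₂ = 8.65 × 1.496×10^8 = 1.29404×10^9 km.
Semi-major axis of the transfer orbit: a_t = (3.27624×10^8 + 1.29404×10^9)/2 = 8.10832×10^8 km.
On the circular orbit at r = 1.29404×10^9 km, v_c = √(μ/r) = 10.127 km/s.
Vis-viva on the transfer ellipse at r = 1.29404×10^9 km gives v_t = √[μ(2/r − 1/a_t)] = 6.4370 km/s.
Δv₂ = |v_t − v_c| = |6.4370 − 10.127| = 3.690 km/s.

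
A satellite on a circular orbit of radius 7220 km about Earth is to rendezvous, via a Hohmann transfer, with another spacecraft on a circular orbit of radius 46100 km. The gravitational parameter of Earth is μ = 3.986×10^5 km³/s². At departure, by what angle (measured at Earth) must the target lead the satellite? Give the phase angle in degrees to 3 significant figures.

Transfer-ellipse semi-major axis a_t = (r₁ + r₂)/2 = (7220 + 46100)/2 = 26660 km.
The half-period of the transfer ellipse is t = π√(a_t³/μ) = 21661 s.
The target's mean motion on its circular orbit is ω₂ = √(μ/r₂³) = 6.3785×10^-5 rad/s.
Angle swept by the target during transfer: ω₂·t = 1.3816 rad = 79.16°.
The satellite traverses 180° on the transfer ellipse, so the target must lead by 180° − 79.16° = 101°.

φ = 101°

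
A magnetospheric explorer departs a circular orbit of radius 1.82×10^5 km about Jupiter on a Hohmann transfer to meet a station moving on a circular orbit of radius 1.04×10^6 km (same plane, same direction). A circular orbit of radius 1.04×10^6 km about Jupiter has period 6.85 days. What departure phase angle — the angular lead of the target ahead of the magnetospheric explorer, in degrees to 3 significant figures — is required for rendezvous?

From Kepler's third law T² = 4π²r³/μ at r = 1.04×10^6 km, T = 6.85 days = 6.85 × 86400 s = 5.9184×10^5 s: μ = 4π²r³/T² = 1.26780×10^8 km³/s².
Semi-major axis of the transfer orbit: a_t = (1.820×10^5 + 1.040×10^6)/2 = 6.110×10^5 km.
The half-period of the transfer ellipse is t = π√(a_t³/μ) = 1.3326×10^5 s.
Target angular speed ω₂ = √(μ/r₂³) = 1.0616×10^-5 rad/s.
Angle swept by the target during transfer: ω₂·t = 1.4147 rad = 81.06°.
The magnetospheric explorer traverses 180° on the transfer ellipse, so the target must lead by 180° − 81.06° = 98.9°.

φ = 98.9°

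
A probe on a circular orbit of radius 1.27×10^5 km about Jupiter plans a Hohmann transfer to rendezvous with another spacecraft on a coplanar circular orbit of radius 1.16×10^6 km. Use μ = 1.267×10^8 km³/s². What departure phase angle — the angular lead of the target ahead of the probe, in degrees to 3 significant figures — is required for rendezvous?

Transfer-ellipse semi-major axis a_t = (r₁ + r₂)/2 = (1.270×10^5 + 1.160×10^6)/2 = 6.435×10^5 km.
Transfer time t = π√(a_t³/μ) = 1.441×10^5 s.
Target angular speed ω₂ = √(μ/r₂³) = 9.010×10^-6 rad/s.
Angle swept by the target during transfer: ω₂·t = 1.298 rad = 74.37°.
Arrival is 180° from departure on the ellipse, so φ = 180° − 74.37° = 106°.

φ = 106°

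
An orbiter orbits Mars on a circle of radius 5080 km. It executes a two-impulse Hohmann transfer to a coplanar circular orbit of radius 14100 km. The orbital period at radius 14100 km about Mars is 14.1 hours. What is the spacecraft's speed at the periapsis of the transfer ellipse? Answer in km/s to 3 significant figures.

v = 3.53 km/s

From Kepler's third law T² = 4π²r³/μ at r = 14100 km, T = 14.1 hours = 14.1 × 3600 s = 50760 s: μ = 4π²r³/T² = 42951.1 km³/s².
Transfer-ellipse semi-major axis a_t = (r₁ + r₂)/2 = (5080 + 14100)/2 = 9590 km.
The periapsis of the transfer ellipse is at r = 5080 km.
From the vis-viva equation, v = √[μ(2/r − 1/a_t)] = 3.526 km/s.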